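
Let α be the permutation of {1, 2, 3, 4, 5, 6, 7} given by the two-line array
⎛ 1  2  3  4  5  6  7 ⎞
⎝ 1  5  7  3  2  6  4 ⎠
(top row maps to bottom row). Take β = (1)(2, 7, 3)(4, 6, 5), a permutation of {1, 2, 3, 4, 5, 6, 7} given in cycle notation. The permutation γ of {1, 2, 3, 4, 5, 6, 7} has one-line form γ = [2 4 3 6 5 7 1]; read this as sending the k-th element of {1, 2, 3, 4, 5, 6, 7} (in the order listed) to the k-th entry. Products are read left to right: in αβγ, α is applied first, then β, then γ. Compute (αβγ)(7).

7

Apply the permutations in order: α(7) = 4, then β(4) = 6, then γ(6) = 7. So (αβγ)(7) = 7.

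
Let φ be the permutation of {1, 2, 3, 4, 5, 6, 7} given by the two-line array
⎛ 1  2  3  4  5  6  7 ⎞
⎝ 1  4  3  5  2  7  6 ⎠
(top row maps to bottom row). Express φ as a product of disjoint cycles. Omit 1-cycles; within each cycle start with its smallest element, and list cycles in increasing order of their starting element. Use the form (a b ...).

From 2: 2 → 4 → 5 → 2, closing the cycle (2 4 5).
Continuing from each remaining unvisited element yields (2 4 5)(6 7).

(2 4 5)(6 7)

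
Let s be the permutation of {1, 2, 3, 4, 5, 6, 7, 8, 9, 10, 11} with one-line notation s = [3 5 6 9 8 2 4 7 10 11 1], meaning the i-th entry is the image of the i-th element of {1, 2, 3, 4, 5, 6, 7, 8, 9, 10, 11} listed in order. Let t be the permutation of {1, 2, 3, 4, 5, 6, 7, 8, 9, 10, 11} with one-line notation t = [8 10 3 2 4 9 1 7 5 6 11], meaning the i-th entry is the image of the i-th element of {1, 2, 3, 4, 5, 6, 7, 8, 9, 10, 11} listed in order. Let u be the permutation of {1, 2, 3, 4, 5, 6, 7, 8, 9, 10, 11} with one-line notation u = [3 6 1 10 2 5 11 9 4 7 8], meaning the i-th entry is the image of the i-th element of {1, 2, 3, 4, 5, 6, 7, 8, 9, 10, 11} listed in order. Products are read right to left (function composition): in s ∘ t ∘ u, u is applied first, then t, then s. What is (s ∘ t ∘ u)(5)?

Chase 5: u(5) = 2; t(2) = 10; s(10) = 11. Hence (s ∘ t ∘ u)(5) = 11.

11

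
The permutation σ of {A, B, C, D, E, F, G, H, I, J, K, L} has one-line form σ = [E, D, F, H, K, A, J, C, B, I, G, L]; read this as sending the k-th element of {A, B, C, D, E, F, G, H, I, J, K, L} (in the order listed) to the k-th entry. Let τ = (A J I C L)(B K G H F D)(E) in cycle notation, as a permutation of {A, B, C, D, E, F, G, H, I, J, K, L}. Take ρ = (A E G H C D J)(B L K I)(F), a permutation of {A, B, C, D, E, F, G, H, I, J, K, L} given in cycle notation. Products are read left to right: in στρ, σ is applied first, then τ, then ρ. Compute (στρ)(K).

(στρ)(K) = ρ(τ(σ(K))). σ(K) = G, then τ(G) = H, then ρ(H) = C, so the result is C.

C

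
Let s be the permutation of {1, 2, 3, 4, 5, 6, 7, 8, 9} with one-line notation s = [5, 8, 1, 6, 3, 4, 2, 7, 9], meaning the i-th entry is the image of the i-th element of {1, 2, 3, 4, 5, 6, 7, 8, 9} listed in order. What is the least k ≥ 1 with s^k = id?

6

The disjoint-cycle form of s has cycle lengths 3, 3, 2, 1.
Since disjoint cycles commute, ord(s) = lcm(3, 3, 2) = 6.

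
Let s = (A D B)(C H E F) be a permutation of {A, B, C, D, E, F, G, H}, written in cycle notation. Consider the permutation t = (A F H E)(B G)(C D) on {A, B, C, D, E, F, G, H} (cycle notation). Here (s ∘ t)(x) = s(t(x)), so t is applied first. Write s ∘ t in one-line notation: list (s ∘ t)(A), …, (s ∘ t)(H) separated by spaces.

(s ∘ t)(x) = s(t(x)). Computing each image: s(t(A)) = s(F) = C, s(t(B)) = s(G) = G, s(t(C)) = s(D) = B, s(t(D)) = s(C) = H, s(t(E)) = s(A) = D, s(t(F)) = s(H) = E, s(t(G)) = s(B) = A, s(t(H)) = s(E) = F.
Hence s ∘ t = [C G B H D E A F].

C G B H D E A F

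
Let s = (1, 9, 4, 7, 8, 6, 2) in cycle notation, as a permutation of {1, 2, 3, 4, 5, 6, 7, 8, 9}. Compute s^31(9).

8

9 lies in the 7-cycle (1, 9, 4, 7, 8, 6, 2).
Since the cycle has length 7, s^31 acts on it the same as s^3 (31 mod 7 = 3).
Stepping 3 places around the cycle: 9 → 4 → 7 → 8.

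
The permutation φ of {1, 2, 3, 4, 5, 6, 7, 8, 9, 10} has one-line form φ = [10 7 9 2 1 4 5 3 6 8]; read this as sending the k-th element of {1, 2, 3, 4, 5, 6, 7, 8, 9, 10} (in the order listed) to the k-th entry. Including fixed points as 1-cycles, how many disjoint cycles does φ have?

1

The cycle decomposition is (1, 10, 8, 3, 9, 6, 4, 2, 7, 5), which has 1 cycle (counting 1-cycles).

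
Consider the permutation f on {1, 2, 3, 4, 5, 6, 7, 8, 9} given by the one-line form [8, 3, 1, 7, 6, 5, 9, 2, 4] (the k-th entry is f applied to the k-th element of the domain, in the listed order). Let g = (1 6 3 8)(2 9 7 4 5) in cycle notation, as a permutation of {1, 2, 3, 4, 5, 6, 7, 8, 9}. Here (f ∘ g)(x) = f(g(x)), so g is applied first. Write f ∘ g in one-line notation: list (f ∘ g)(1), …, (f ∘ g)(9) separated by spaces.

5 4 2 6 3 1 7 8 9

For each element, apply g then f: 1 → 6 → 5; 2 → 9 → 4; 3 → 8 → 2; 4 → 5 → 6; 5 → 2 → 3; 6 → 3 → 1; 7 → 4 → 7; 8 → 1 → 8; 9 → 7 → 9.
So f ∘ g in one-line form is 5 4 2 6 3 1 7 8 9.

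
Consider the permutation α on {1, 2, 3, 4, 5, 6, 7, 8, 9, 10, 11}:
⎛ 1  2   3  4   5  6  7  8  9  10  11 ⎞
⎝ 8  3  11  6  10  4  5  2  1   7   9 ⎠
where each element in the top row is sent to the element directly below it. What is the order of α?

Writing α as disjoint cycles, the cycle lengths are 6, 3, 2.
The order is lcm(6, 3, 2) = 6.

6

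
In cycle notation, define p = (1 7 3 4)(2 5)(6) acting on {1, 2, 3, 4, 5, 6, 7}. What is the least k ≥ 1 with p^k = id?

4

The cycle type of p is (4, 2, 1).
The order is lcm(4, 2) = 4.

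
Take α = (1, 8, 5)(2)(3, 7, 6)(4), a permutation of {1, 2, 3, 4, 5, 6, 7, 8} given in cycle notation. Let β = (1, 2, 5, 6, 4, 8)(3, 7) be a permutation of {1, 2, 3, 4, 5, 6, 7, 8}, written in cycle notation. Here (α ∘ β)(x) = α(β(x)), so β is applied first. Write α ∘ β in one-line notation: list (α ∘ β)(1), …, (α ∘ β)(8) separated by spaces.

(α ∘ β)(x) = α(β(x)). Computing each image: α(β(1)) = α(2) = 2, α(β(2)) = α(5) = 1, α(β(3)) = α(7) = 6, α(β(4)) = α(8) = 5, α(β(5)) = α(6) = 3, α(β(6)) = α(4) = 4, α(β(7)) = α(3) = 7, α(β(8)) = α(1) = 8.
Hence α ∘ β = [2 1 6 5 3 4 7 8].

2 1 6 5 3 4 7 8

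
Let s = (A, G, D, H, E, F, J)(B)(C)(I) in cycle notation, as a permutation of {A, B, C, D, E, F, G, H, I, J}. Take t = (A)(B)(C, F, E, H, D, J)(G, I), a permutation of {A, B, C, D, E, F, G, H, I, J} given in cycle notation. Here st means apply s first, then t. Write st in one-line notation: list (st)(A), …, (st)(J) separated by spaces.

(st)(x) = t(s(x)). Computing each image: t(s(A)) = t(G) = I, t(s(B)) = t(B) = B, t(s(C)) = t(C) = F, t(s(D)) = t(H) = D, t(s(E)) = t(F) = E, t(s(F)) = t(J) = C, t(s(G)) = t(D) = J, t(s(H)) = t(E) = H, t(s(I)) = t(I) = G, t(s(J)) = t(A) = A.
Hence st = [I B F D E C J H G A].

I B F D E C J H G A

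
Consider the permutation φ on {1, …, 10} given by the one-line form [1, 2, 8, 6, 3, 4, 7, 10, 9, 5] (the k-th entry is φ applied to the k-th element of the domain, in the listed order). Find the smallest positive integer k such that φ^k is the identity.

4

Writing φ as disjoint cycles, the cycle lengths are 4, 2, 1, 1, 1, 1.
The order is lcm(4, 2) = 4.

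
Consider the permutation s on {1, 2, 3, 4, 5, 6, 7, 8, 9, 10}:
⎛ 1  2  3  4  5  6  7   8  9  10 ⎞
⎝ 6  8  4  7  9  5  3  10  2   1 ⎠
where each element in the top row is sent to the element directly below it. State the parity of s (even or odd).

even

In disjoint-cycle form the cycle lengths are 7, 3.
A cycle is odd iff its length is even; s has 0 even-length cycles, so sgn(s) = (−1)^0 and s is even.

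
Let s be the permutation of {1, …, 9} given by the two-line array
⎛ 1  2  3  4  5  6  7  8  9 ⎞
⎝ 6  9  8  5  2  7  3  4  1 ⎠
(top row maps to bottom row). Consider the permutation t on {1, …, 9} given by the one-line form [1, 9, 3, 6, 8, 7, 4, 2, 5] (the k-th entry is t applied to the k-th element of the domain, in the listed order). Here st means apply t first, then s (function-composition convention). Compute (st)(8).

9

(st)(8) = s(t(8)). t(8) = 2, then s(2) = 9. So (st)(8) = 9.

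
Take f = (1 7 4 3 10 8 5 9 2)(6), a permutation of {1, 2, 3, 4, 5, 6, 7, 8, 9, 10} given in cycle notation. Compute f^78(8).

4

8 lies in the 9-cycle (1 7 4 3 10 8 5 9 2).
On a 9-cycle, f^9 is the identity, so f^78 = f^6 there (78 ≡ 6 mod 9).
Advancing 6 steps from 8: 8 → 5 → 9 → 2 → 1 → 7 → 4.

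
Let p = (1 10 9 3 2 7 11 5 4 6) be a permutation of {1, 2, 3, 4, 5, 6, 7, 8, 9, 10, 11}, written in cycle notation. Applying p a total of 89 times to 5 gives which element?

11

5 lies in the 10-cycle (1 10 9 3 2 7 11 5 4 6).
On a 10-cycle, p^10 is the identity, so p^89 = p^9 there (89 ≡ 9 mod 10).
Advancing 9 steps from 5: 5 → 4 → 6 → 1 → 10 → 9 → 3 → 2 → 7 → 11.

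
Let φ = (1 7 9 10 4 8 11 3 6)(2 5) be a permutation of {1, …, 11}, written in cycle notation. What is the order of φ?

18

The cycle type of φ is (9, 2).
The order of φ is the least common multiple of its cycle lengths: lcm(9, 2) = 18.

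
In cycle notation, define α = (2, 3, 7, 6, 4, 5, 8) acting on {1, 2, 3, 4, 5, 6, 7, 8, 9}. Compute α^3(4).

2

4 lies in the 7-cycle (2, 3, 7, 6, 4, 5, 8).
Stepping 3 places around the cycle: 4 → 5 → 8 → 2.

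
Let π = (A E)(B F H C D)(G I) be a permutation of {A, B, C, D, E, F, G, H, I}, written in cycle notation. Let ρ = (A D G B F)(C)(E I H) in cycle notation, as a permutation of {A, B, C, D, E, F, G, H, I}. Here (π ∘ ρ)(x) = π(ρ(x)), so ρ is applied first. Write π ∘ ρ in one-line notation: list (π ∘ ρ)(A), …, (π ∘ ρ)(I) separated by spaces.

B H D I G E F A C

(π ∘ ρ)(x) = π(ρ(x)). Computing each image: π(ρ(A)) = π(D) = B, π(ρ(B)) = π(F) = H, π(ρ(C)) = π(C) = D, π(ρ(D)) = π(G) = I, π(ρ(E)) = π(I) = G, π(ρ(F)) = π(A) = E, π(ρ(G)) = π(B) = F, π(ρ(H)) = π(E) = A, π(ρ(I)) = π(H) = C.
Hence π ∘ ρ = [B H D I G E F A C].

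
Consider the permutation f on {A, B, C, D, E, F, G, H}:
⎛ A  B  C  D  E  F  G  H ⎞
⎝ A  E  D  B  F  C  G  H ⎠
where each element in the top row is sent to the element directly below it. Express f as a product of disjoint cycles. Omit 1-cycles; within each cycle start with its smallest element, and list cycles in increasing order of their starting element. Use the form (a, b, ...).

Start at B and follow images: B → E → F → C → D → B, giving the cycle (B, E, F, C, D).
Continuing from each remaining unvisited element yields (B, E, F, C, D).

(B, E, F, C, D)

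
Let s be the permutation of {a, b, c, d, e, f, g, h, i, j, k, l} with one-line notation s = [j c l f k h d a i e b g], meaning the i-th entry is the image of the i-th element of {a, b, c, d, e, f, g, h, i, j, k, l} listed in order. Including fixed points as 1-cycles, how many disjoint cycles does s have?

2

The cycle decomposition is (a, j, e, k, b, c, l, g, d, f, h)(i), which has 2 cycles (counting 1-cycles).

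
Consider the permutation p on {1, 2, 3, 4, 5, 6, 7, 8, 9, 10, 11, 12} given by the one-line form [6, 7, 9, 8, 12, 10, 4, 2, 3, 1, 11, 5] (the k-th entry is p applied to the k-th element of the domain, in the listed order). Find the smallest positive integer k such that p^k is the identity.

12

Writing p as disjoint cycles, the cycle lengths are 4, 3, 2, 2, 1.
Since disjoint cycles commute, ord(p) = lcm(4, 3, 2, 2) = 12.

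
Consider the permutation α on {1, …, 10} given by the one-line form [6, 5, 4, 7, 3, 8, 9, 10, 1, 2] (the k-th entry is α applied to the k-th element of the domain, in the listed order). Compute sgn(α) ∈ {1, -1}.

-1

In disjoint-cycle form the cycle lengths are 10.
A cycle of length ℓ contributes ℓ−1 transpositions, so α is a product of 9 transpositions — odd.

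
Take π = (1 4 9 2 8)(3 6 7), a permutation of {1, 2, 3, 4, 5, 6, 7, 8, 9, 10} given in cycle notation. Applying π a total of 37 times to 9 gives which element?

8

9 lies in the 5-cycle (1 4 9 2 8).
On a 5-cycle, π^5 is the identity, so π^37 = π^2 there (37 ≡ 2 mod 5).
Stepping 2 places around the cycle: 9 → 2 → 8.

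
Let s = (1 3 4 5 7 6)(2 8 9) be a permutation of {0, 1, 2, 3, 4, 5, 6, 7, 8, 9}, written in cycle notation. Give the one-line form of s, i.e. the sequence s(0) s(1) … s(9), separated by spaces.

Image by image: 0↦0, 1↦3, 2↦8, 3↦4, 4↦5, 5↦7, 6↦1, 7↦6, 8↦9, 9↦2.
So the one-line form is 0 3 8 4 5 7 1 6 9 2.

0 3 8 4 5 7 1 6 9 2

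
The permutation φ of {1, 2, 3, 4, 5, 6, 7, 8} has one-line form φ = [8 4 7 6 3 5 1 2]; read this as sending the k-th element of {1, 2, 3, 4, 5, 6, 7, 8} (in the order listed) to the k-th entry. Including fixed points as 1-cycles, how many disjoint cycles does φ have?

The cycle decomposition is (1 8 2 4 6 5 3 7), which has 1 cycle (counting 1-cycles).

1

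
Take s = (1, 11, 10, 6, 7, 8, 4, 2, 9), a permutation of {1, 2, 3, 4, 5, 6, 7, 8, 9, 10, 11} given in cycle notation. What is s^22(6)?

2

6 lies in the 9-cycle (1, 11, 10, 6, 7, 8, 4, 2, 9).
Since the cycle has length 9, s^22 acts on it the same as s^4 (22 mod 9 = 4).
Advancing 4 steps from 6: 6 → 7 → 8 → 4 → 2.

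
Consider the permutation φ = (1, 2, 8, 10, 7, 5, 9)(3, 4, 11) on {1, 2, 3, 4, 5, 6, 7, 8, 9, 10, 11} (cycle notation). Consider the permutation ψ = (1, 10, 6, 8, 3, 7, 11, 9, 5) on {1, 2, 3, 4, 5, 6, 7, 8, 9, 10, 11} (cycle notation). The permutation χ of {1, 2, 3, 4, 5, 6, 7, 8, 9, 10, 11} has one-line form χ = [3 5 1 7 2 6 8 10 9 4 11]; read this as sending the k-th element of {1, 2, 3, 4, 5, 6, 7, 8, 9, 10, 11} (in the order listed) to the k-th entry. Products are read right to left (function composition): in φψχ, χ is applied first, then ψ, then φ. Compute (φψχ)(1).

(φψχ)(1) = φ(ψ(χ(1))). χ(1) = 3, then ψ(3) = 7, then φ(7) = 5, so the result is 5.

5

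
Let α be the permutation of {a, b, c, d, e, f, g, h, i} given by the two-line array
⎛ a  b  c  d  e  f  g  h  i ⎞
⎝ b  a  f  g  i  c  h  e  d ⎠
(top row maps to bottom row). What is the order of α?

Decomposing into disjoint cycles gives cycle lengths 5, 2, 2.
Since disjoint cycles commute, ord(α) = lcm(5, 2, 2) = 10.

10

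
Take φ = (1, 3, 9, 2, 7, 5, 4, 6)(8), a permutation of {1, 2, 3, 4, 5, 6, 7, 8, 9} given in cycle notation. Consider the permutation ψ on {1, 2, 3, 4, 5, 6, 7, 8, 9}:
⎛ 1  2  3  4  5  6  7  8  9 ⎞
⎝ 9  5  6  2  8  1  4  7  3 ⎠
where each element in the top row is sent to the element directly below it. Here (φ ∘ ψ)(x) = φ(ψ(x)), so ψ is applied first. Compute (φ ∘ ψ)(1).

First apply ψ: ψ(1) = 9, then φ(9) = 2. Thus (φ ∘ ψ)(1) = 2.

2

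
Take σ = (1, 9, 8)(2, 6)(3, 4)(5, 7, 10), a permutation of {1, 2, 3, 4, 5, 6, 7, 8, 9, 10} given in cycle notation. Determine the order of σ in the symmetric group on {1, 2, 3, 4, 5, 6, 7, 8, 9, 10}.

6

The disjoint cycles have lengths 3, 3, 2, 2.
The order is lcm(3, 3, 2, 2) = 6.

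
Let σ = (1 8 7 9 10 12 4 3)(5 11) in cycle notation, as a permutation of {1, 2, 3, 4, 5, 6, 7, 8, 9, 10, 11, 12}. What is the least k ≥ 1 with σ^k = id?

The cycle type of σ is (8, 2, 1, 1).
The order of σ is the least common multiple of its cycle lengths: lcm(8, 2) = 8.

8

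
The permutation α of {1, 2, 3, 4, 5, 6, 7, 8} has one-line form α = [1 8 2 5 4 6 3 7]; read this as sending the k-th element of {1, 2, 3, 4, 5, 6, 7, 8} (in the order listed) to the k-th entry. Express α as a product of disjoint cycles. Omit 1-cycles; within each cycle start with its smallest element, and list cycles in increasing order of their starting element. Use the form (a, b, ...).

From 2: 2 → 8 → 7 → 3 → 2, closing the cycle (2, 8, 7, 3).
Continuing from each remaining unvisited element yields (2, 8, 7, 3)(4, 5).

(2, 8, 7, 3)(4, 5)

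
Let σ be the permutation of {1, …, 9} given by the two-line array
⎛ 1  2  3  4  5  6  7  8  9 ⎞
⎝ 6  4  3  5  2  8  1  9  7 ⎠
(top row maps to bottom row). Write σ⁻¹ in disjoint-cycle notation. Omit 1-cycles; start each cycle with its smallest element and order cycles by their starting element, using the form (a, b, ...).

The cycle decomposition of σ is (1, 6, 8, 9, 7)(2, 4, 5).
Reversing each cycle (and rotating so the smallest element leads) gives σ⁻¹ = (1, 7, 9, 8, 6)(2, 5, 4).

(1, 7, 9, 8, 6)(2, 5, 4)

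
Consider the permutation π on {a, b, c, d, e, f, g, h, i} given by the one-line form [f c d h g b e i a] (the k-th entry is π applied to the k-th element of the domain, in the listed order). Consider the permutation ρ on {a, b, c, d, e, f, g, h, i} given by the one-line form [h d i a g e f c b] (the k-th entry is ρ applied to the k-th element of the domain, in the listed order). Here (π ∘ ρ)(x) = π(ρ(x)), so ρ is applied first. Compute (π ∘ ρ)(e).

ρ(e) = g, then π(g) = e; composing gives (π ∘ ρ)(e) = e.

e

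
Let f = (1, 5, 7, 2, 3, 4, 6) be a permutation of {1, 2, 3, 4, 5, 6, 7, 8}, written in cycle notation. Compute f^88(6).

6 lies in the 7-cycle (1, 5, 7, 2, 3, 4, 6).
On a 7-cycle, f^7 is the identity, so f^88 = f^4 there (88 ≡ 4 mod 7).
Stepping 4 places around the cycle: 6 → 1 → 5 → 7 → 2.

2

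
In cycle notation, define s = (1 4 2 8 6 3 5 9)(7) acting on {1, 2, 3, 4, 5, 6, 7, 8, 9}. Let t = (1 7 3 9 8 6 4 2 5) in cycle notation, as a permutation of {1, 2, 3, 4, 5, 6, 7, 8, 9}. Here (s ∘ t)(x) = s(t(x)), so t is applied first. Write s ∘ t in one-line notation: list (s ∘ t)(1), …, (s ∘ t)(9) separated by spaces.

7 9 1 8 4 2 5 3 6

(s ∘ t)(x) = s(t(x)). Computing each image: s(t(1)) = s(7) = 7, s(t(2)) = s(5) = 9, s(t(3)) = s(9) = 1, s(t(4)) = s(2) = 8, s(t(5)) = s(1) = 4, s(t(6)) = s(4) = 2, s(t(7)) = s(3) = 5, s(t(8)) = s(6) = 3, s(t(9)) = s(8) = 6.
Hence s ∘ t = [7 9 1 8 4 2 5 3 6].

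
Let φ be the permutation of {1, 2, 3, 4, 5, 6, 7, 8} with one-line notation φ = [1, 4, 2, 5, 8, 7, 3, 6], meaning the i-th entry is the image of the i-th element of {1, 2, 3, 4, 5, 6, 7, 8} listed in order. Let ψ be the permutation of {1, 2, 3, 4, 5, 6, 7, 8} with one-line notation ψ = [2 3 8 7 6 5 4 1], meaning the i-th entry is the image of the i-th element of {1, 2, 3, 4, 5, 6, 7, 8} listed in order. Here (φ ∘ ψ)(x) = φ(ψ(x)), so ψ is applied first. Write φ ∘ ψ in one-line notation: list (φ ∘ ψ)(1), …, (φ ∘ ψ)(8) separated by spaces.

For each element, apply ψ then φ: 1 → 2 → 4; 2 → 3 → 2; 3 → 8 → 6; 4 → 7 → 3; 5 → 6 → 7; 6 → 5 → 8; 7 → 4 → 5; 8 → 1 → 1.
Collecting the images, φ ∘ ψ = [4 2 6 3 7 8 5 1].

4 2 6 3 7 8 5 1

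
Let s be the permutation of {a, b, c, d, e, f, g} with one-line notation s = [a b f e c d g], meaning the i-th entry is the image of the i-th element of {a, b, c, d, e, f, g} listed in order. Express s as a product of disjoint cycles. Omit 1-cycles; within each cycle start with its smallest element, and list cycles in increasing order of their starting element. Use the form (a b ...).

Iterating s from c gives c → f → d → e → c; that is the 4-cycle (c f d e).
Repeating from the next unused element and collecting all non-trivial cycles gives (c f d e).

(c f d e)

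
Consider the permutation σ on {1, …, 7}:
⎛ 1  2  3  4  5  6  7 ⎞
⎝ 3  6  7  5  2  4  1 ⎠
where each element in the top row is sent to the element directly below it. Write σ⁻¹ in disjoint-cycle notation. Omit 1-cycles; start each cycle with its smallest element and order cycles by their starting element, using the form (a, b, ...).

(1, 7, 3)(2, 5, 4, 6)

The cycle decomposition of σ is (1, 3, 7)(2, 6, 4, 5).
Reversing each cycle (and rotating so the smallest element leads) gives σ⁻¹ = (1, 7, 3)(2, 5, 4, 6).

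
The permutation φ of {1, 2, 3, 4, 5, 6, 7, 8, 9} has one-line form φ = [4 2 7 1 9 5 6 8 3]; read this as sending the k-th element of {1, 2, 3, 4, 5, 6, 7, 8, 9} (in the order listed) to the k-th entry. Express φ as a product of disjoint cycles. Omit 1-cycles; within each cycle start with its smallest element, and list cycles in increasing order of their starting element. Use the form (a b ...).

(1 4)(3 7 6 5 9)

Iterating φ from 1 gives 1 → 4 → 1; that is the 2-cycle (1 4).
Repeating from the next unused element and collecting all non-trivial cycles gives (1 4)(3 7 6 5 9).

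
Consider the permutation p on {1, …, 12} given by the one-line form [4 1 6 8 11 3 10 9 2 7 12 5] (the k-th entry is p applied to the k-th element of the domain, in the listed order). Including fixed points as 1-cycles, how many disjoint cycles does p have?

The cycle decomposition is (1, 4, 8, 9, 2)(3, 6)(5, 11, 12)(7, 10), which has 4 cycles (counting 1-cycles).

4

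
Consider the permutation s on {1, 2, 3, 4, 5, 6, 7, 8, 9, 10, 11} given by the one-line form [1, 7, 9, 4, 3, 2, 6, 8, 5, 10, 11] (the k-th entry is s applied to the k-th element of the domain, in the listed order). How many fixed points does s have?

5

The fixed points (elements with s(x) = x) are {1, 4, 8, 10, 11}, so there are 5.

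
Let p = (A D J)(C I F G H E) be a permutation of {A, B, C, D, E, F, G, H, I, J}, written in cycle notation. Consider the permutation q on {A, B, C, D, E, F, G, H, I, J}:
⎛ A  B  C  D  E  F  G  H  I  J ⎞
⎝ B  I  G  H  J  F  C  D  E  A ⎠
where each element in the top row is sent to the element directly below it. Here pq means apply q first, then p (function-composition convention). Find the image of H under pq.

q(H) = D, then p(D) = J; composing gives (pq)(H) = J.

J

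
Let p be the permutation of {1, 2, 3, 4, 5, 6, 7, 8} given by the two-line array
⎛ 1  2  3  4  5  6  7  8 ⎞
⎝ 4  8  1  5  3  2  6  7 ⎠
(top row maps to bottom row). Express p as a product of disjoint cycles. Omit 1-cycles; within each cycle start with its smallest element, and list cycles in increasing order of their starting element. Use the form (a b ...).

(1 4 5 3)(2 8 7 6)

Iterating p from 1 gives 1 → 4 → 5 → 3 → 1; that is the 4-cycle (1 4 5 3).
Repeating from the next unused element and collecting all non-trivial cycles gives (1 4 5 3)(2 8 7 6).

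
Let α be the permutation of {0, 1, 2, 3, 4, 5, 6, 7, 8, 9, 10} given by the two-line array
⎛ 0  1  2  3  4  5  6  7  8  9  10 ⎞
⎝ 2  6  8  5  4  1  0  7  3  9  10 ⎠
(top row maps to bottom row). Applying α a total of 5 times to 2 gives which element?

6

Tracing 2 → 8 → … returns to 2 after 7 steps, so 2 lies in a 7-cycle (0 2 8 3 5 1 6).
Stepping 5 places around the cycle: 2 → 8 → 3 → 5 → 1 → 6.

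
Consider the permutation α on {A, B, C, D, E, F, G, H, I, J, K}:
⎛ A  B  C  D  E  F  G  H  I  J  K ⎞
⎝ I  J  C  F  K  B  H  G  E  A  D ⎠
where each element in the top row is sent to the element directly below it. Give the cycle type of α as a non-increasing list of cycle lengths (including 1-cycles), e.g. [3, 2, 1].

[8, 2, 1]

The disjoint cycles are (A, I, E, K, D, F, B, J)(C)(G, H), with lengths 8, 2, 1 in non-increasing order.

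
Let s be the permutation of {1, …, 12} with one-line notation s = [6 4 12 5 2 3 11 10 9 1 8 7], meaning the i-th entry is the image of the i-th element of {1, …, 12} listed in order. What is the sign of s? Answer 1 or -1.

In disjoint-cycle form the cycle lengths are 8, 3, 1.
A cycle is odd iff its length is even; s has 1 even-length cycle, so sgn(s) = (−1)^1 and s is odd.

-1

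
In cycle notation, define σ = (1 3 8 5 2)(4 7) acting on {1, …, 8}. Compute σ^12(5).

5 lies in the 5-cycle (1 3 8 5 2).
Powers repeat with period 5 on this cycle, and 12 mod 5 = 2, so σ^12(5) = σ^2(5).
Stepping 2 places around the cycle: 5 → 2 → 1.

1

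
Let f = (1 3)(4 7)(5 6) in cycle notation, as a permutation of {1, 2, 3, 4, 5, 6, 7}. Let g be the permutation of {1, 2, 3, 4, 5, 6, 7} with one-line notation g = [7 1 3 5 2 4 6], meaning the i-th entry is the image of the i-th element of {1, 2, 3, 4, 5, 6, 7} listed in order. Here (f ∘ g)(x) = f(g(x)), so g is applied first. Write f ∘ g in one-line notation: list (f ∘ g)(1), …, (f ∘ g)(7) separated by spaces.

4 3 1 6 2 7 5

(f ∘ g)(x) = f(g(x)). Computing each image: f(g(1)) = f(7) = 4, f(g(2)) = f(1) = 3, f(g(3)) = f(3) = 1, f(g(4)) = f(5) = 6, f(g(5)) = f(2) = 2, f(g(6)) = f(4) = 7, f(g(7)) = f(6) = 5.
Hence f ∘ g = [4 3 1 6 2 7 5].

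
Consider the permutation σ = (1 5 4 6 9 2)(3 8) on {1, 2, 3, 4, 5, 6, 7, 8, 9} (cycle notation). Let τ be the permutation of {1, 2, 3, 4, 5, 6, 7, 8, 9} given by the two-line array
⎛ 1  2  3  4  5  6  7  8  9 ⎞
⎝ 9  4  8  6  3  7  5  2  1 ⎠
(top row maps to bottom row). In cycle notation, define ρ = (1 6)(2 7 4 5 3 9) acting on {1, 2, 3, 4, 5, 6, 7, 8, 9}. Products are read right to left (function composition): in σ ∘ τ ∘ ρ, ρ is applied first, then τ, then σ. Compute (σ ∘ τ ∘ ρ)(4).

8

(σ ∘ τ ∘ ρ)(4) = σ(τ(ρ(4))). ρ(4) = 5, then τ(5) = 3, then σ(3) = 8, so the result is 8.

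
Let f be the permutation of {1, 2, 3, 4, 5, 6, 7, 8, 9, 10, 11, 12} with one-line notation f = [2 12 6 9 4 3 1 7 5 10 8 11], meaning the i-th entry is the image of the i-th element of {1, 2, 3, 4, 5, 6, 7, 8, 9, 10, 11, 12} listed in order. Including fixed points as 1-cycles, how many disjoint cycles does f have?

The cycle decomposition is (1, 2, 12, 11, 8, 7)(3, 6)(4, 9, 5)(10), which has 4 cycles (counting 1-cycles).

4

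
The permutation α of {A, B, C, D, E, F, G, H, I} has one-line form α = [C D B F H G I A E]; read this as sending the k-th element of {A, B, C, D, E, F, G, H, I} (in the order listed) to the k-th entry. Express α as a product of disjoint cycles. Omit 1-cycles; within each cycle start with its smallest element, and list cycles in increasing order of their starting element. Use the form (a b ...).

(A C B D F G I E H)

From A: A → C → B → D → F → G → I → E → H → A, closing the cycle (A C B D F G I E H).
Continuing from each remaining unvisited element yields (A C B D F G I E H).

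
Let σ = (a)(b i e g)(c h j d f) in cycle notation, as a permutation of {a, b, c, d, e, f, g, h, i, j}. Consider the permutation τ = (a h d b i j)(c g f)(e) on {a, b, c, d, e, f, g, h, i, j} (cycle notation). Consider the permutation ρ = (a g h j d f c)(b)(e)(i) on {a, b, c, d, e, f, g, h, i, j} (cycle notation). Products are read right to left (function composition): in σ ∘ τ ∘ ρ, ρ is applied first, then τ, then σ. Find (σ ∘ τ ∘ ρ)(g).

f

Apply the permutations in order: ρ(g) = h, then τ(h) = d, then σ(d) = f. So (σ ∘ τ ∘ ρ)(g) = f.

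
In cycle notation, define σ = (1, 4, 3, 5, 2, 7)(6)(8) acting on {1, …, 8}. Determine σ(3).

5

Within (1, 4, 3, 5, 2, 7), 3 ↦ 5.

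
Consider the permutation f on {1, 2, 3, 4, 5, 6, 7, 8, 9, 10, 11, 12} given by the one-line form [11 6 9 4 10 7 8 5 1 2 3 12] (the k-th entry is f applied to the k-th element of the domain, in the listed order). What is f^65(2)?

10

Tracing 2 → 6 → … returns to 2 after 6 steps, so 2 lies in a 6-cycle (2, 6, 7, 8, 5, 10).
Powers repeat with period 6 on this cycle, and 65 mod 6 = 5, so f^65(2) = f^5(2).
Advancing 5 steps from 2: 2 → 6 → 7 → 8 → 5 → 10.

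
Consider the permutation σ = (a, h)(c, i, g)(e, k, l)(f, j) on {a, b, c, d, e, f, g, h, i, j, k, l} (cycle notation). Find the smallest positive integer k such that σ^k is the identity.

6

The disjoint cycles have lengths 3, 3, 2, 2, 1, 1.
The order is lcm(3, 3, 2, 2) = 6.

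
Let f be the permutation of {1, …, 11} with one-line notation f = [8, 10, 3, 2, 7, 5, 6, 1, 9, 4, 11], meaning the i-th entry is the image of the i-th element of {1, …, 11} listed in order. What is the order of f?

6

Decomposing into disjoint cycles gives cycle lengths 3, 3, 2, 1, 1, 1.
Since disjoint cycles commute, ord(f) = lcm(3, 3, 2) = 6.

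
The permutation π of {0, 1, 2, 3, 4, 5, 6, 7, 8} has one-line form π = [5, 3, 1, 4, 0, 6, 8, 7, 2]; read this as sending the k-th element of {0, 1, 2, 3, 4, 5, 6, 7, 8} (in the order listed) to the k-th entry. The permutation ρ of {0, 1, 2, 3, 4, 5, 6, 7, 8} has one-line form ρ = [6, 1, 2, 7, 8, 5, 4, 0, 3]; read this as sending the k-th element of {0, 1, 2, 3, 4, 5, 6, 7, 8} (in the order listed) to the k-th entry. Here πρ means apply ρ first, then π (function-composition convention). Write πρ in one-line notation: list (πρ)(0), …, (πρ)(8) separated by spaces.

8 3 1 7 2 6 0 5 4

(πρ)(x) = π(ρ(x)). Computing each image: π(ρ(0)) = π(6) = 8, π(ρ(1)) = π(1) = 3, π(ρ(2)) = π(2) = 1, π(ρ(3)) = π(7) = 7, π(ρ(4)) = π(8) = 2, π(ρ(5)) = π(5) = 6, π(ρ(6)) = π(4) = 0, π(ρ(7)) = π(0) = 5, π(ρ(8)) = π(3) = 4.
Hence πρ = [8 3 1 7 2 6 0 5 4].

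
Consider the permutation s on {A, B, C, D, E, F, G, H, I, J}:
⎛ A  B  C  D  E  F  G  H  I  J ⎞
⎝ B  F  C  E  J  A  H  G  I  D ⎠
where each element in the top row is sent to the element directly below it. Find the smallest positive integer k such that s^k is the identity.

Decomposing into disjoint cycles gives cycle lengths 3, 3, 2, 1, 1.
The order is lcm(3, 3, 2) = 6.

6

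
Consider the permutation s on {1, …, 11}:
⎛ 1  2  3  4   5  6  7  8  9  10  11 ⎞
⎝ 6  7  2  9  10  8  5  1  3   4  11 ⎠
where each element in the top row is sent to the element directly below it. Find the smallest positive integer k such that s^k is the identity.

21

The disjoint-cycle form of s has cycle lengths 7, 3, 1.
The order of s is the least common multiple of its cycle lengths: lcm(7, 3) = 21.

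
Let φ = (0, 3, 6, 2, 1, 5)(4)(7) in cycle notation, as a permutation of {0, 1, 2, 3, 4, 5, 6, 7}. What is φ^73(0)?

3

0 lies in the 6-cycle (0, 3, 6, 2, 1, 5).
Since the cycle has length 6, φ^73 acts on it the same as φ^1 (73 mod 6 = 1).
Stepping 1 place around the cycle: 0 → 3.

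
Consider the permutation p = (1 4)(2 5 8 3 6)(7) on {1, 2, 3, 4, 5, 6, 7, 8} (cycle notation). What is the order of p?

10

The cycle type of p is (5, 2, 1).
Since disjoint cycles commute, ord(p) = lcm(5, 2) = 10.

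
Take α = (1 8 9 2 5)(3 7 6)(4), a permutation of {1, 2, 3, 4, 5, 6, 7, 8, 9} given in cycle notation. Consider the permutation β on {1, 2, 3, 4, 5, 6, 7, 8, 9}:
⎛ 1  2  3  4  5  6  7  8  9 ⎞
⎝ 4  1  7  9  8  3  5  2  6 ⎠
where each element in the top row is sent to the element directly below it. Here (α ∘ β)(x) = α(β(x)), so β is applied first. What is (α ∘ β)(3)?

6

β(3) = 7, then α(7) = 6; composing gives (α ∘ β)(3) = 6.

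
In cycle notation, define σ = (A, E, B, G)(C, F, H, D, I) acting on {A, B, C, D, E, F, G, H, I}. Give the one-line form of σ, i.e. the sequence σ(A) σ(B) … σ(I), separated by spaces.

E G F I B H A D C

Reading each image from the cycles: A↦E, B↦G, C↦F, D↦I, E↦B, F↦H, G↦A, H↦D, I↦C.
So the one-line form is E G F I B H A D C.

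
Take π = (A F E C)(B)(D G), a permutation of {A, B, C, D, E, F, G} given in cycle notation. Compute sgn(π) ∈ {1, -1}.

The cycle lengths are 4, 2, 1.
A cycle of length ℓ contributes ℓ−1 transpositions, so π is a product of 3 + 1 = 4 transpositions — even.

1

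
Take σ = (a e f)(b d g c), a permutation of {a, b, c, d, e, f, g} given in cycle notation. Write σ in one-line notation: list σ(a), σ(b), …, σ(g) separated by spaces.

e d b g f a c

Each element maps to the next entry in its cycle (wrapping to the front): a↦e, b↦d, c↦b, d↦g, e↦f, f↦a, g↦c.
So the one-line form is e d b g f a c.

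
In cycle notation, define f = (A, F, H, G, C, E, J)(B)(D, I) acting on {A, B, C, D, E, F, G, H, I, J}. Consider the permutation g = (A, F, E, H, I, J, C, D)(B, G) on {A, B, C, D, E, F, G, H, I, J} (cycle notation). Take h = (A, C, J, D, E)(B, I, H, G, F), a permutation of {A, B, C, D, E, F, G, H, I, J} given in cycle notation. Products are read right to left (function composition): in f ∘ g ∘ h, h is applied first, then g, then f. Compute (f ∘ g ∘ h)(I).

Apply the permutations in order: h(I) = H, then g(H) = I, then f(I) = D. So (f ∘ g ∘ h)(I) = D.

D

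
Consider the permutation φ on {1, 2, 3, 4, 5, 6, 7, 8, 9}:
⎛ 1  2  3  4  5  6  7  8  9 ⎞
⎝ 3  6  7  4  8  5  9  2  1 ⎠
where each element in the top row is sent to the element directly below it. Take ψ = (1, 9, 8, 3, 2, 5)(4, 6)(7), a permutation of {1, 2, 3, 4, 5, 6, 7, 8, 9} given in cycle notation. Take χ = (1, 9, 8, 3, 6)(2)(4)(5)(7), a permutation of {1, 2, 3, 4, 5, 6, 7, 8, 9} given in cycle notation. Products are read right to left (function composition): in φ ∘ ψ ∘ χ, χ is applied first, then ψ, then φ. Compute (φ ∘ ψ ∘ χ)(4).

5

(φ ∘ ψ ∘ χ)(4) = φ(ψ(χ(4))). χ(4) = 4, then ψ(4) = 6, then φ(6) = 5, so the result is 5.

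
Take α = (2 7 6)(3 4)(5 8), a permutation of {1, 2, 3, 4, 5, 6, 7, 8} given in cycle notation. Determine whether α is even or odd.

even

The cycle lengths are 3, 2, 2, 1.
A cycle of length ℓ contributes ℓ−1 transpositions, so α is a product of 2 + 1 + 1 = 4 transpositions — even.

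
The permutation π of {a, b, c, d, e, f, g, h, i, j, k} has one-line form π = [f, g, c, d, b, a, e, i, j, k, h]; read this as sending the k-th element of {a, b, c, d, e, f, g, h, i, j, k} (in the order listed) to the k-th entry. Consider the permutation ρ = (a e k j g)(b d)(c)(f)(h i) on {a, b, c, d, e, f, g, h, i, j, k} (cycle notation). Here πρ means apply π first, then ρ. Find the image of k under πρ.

i

First apply π: π(k) = h, then ρ(h) = i. Thus (πρ)(k) = i.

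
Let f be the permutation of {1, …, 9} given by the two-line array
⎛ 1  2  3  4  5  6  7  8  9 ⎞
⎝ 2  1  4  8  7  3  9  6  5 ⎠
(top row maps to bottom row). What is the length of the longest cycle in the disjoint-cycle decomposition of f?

Decomposing into disjoint cycles gives (1, 2)(3, 4, 8, 6)(5, 7, 9); the longest has length 4.

4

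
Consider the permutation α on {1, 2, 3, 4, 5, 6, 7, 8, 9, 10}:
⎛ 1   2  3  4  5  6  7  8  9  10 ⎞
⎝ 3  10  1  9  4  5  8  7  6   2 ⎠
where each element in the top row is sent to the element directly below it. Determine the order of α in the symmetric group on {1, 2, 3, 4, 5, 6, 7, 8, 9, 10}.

4

Writing α as disjoint cycles, the cycle lengths are 4, 2, 2, 2.
Since disjoint cycles commute, ord(α) = lcm(4, 2, 2, 2) = 4.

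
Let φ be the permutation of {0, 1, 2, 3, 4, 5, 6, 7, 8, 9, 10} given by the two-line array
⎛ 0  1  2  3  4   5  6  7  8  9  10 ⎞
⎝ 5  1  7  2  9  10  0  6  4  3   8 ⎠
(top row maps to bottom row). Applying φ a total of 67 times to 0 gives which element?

2

Tracing 0 → 5 → … returns to 0 after 10 steps, so 0 lies in a 10-cycle (0 5 10 8 4 9 3 2 7 6).
Powers repeat with period 10 on this cycle, and 67 mod 10 = 7, so φ^67(0) = φ^7(0).
Advancing 7 steps from 0: 0 → 5 → 10 → 8 → 4 → 9 → 3 → 2.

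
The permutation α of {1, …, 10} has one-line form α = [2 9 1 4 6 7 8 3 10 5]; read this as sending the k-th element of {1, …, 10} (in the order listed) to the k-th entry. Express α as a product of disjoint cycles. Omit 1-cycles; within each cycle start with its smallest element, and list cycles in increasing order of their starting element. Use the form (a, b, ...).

Start at 1 and follow images: 1 → 2 → 9 → 10 → 5 → 6 → 7 → 8 → 3 → 1, giving the cycle (1, 2, 9, 10, 5, 6, 7, 8, 3).
Continuing from each remaining unvisited element yields (1, 2, 9, 10, 5, 6, 7, 8, 3).

(1, 2, 9, 10, 5, 6, 7, 8, 3)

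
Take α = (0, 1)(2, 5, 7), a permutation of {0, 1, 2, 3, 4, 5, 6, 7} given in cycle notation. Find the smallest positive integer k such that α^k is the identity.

6

The disjoint cycles have lengths 3, 2, 1, 1, 1.
The order of α is the least common multiple of its cycle lengths: lcm(3, 2) = 6.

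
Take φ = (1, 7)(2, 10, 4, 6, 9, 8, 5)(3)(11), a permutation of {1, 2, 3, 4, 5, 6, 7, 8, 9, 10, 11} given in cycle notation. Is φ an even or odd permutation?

odd

The cycle lengths are 7, 2, 1, 1.
A cycle of length ℓ contributes ℓ−1 transpositions, so φ is a product of 6 + 1 = 7 transpositions — odd.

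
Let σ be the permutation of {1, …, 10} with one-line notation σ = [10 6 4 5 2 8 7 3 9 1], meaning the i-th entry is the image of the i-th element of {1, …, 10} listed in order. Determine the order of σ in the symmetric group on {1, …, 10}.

Writing σ as disjoint cycles, the cycle lengths are 6, 2, 1, 1.
The order of σ is the least common multiple of its cycle lengths: lcm(6, 2) = 6.

6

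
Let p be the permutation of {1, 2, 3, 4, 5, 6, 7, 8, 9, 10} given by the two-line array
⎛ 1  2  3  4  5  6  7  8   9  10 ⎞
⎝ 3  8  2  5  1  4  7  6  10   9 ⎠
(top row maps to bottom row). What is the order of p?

14

The disjoint-cycle form of p has cycle lengths 7, 2, 1.
The order is lcm(7, 2) = 14.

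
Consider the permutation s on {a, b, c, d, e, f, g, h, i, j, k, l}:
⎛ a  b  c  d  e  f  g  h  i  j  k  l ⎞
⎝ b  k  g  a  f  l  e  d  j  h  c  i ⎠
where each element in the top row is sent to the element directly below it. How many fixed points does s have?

No element satisfies s(x) = x, so there are 0 fixed points.

0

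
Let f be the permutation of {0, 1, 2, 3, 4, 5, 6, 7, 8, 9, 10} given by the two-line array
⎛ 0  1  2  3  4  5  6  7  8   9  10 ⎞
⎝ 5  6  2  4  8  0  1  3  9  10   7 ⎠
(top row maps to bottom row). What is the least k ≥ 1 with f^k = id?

6

Writing f as disjoint cycles, the cycle lengths are 6, 2, 2, 1.
The order is lcm(6, 2, 2) = 6.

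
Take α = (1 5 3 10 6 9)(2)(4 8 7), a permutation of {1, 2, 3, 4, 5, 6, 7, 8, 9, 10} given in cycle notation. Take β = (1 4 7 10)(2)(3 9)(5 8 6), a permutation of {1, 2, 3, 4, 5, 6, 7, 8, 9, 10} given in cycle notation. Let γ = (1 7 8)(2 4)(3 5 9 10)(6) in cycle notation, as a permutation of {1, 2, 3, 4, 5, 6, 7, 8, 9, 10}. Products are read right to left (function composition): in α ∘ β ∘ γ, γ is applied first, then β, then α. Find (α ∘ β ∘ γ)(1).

6

(α ∘ β ∘ γ)(1) = α(β(γ(1))). γ(1) = 7, then β(7) = 10, then α(10) = 6, so the result is 6.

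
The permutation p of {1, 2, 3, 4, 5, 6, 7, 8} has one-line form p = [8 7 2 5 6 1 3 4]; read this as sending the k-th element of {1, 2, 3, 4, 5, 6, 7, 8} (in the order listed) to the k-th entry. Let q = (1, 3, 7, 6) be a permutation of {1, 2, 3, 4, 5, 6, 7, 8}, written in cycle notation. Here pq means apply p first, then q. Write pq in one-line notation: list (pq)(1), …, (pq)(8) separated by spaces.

For each element, apply p then q: 1 → 8 → 8; 2 → 7 → 6; 3 → 2 → 2; 4 → 5 → 5; 5 → 6 → 1; 6 → 1 → 3; 7 → 3 → 7; 8 → 4 → 4.
So pq in one-line form is 8 6 2 5 1 3 7 4.

8 6 2 5 1 3 7 4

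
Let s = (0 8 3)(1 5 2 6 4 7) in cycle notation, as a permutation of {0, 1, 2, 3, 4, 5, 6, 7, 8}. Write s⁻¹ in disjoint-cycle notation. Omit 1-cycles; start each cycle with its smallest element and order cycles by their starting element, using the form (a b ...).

Inverting a permutation written in cycle notation just reverses the order within every cycle.
Reversing each cycle of s and rotating so the smallest element leads gives (0 3 8)(1 7 4 6 2 5).

(0 3 8)(1 7 4 6 2 5)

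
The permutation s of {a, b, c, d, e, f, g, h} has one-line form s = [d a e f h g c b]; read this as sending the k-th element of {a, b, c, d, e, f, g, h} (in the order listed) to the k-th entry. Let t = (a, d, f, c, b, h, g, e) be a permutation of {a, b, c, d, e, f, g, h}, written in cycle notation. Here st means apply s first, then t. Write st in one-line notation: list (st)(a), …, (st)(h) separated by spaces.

(st)(x) = t(s(x)). Computing each image: t(s(a)) = t(d) = f, t(s(b)) = t(a) = d, t(s(c)) = t(e) = a, t(s(d)) = t(f) = c, t(s(e)) = t(h) = g, t(s(f)) = t(g) = e, t(s(g)) = t(c) = b, t(s(h)) = t(b) = h.
Hence st = [f d a c g e b h].

f d a c g e b h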